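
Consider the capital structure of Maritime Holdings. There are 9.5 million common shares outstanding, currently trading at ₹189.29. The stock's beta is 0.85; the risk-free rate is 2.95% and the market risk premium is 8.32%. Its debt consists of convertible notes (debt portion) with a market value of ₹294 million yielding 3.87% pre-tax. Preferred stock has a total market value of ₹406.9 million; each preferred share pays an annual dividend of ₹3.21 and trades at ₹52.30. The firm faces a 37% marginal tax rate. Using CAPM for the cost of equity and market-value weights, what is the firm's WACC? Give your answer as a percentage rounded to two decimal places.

Cost of equity via CAPM: Re = 2.95% + 0.85 × 8.32% = 10.0220%.
Cost of preferred: Rp = 3.21 / 52.3 = 6.1377%.
Market value of equity E = 189.29 × 9.5m = 1798.255m.
Total capital V = 1798.255 + 406.9 + 294 = 2499.155.
Equity: weight = 1798.255/2499.155 = 0.7195; cost = 10.022%.
Preferred: weight = 406.9/2499.155 = 0.1628; cost = 6.1377%.
Convertible notes (debt portion): weight = 294/2499.155 = 0.1176; after-tax cost = 3.87% × (1 − 37%) = 2.4381%.
WACC = 0.7195 × 10.0220% + 0.1628 × 6.1377% + 0.1176 × 2.4381% = 8.4974%.

8.50%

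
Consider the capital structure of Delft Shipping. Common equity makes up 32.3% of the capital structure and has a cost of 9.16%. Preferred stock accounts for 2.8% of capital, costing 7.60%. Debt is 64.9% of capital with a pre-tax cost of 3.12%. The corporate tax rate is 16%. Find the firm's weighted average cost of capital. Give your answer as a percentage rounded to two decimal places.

After-tax cost of debt = 3.12% × (1 − 16%) = 2.6208%.
WACC = 0.323 × 9.1600% + 0.028 × 7.6000% + 0.649 × 2.6208% = 4.8724%.

4.87%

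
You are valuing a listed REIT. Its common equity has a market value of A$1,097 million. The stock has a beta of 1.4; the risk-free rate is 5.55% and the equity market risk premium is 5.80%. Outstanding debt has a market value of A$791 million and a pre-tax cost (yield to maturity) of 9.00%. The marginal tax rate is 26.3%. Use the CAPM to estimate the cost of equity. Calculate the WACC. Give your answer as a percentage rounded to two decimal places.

10.72%

Cost of equity via CAPM: Re = 5.55% + 1.4 × 5.8% = 13.6700%.
Total capital V = 1097 + 791 = 1888.
Equity: weight = 1097/1888 = 0.5810; cost = 13.67%.
Debt: weight = 791/1888 = 0.4190; after-tax cost = 9% × (1 − 26.3%) = 6.6330%.
WACC = 0.5810 × 13.6700% + 0.4190 × 6.6330% = 10.7218%.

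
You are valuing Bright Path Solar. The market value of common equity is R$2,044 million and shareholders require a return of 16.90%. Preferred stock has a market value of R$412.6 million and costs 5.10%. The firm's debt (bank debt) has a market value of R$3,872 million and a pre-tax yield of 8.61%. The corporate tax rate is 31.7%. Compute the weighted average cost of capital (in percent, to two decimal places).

Total capital V = 2044 + 412.6 + 3872 = 6328.6.
Equity: weight = 2044/6328.6 = 0.3230; cost = 16.9%.
Preferred: weight = 412.6/6328.6 = 0.0652; cost = 5.1%.
Bank debt: weight = 3872/6328.6 = 0.6118; after-tax cost = 8.61% × (1 − 31.7%) = 5.8806%.
WACC = 0.3230 × 16.9000% + 0.0652 × 5.1000% + 0.6118 × 5.8806% = 9.3888%.

9.39%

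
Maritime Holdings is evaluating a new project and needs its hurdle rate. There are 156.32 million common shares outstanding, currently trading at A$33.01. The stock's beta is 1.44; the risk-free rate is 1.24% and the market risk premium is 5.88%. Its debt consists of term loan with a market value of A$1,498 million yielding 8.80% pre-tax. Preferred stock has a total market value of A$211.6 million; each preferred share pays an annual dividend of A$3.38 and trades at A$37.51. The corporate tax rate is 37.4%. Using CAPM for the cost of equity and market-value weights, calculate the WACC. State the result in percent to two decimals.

Cost of equity via CAPM: Re = 1.24% + 1.44 × 5.88% = 9.7072%.
Cost of preferred: Rp = 3.38 / 37.51 = 9.0109%.
Market value of equity E = 33.01 × 156.32m = 5160.1232m.
Total capital V = 5160.1232 + 211.6 + 1498 = 6869.7232.
Equity: weight = 5160.1232/6869.7232 = 0.7511; cost = 9.7072%.
Preferred: weight = 211.6/6869.7232 = 0.0308; cost = 9.0109%.
Term loan: weight = 1498/6869.7232 = 0.2181; after-tax cost = 8.8% × (1 − 37.4%) = 5.5088%.
WACC = 0.7511 × 9.7072% + 0.0308 × 9.0109% + 0.2181 × 5.5088% = 8.7703%.

8.77%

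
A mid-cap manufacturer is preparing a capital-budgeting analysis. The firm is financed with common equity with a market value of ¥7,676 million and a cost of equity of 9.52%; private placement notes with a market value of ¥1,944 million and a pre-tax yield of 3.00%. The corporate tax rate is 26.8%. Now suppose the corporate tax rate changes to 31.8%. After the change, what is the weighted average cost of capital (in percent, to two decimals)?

After the change:
Total capital V = 7676 + 1944 = 9620.
Equity: weight = 7676/9620 = 0.7979; cost = 9.52%.
Private placement notes: weight = 1944/9620 = 0.2021; after-tax cost = 3% × (1 − 31.8%) = 2.0460%.
WACC = 0.7979 × 9.5200% + 0.2021 × 2.0460% = 8.0097%.

8.01%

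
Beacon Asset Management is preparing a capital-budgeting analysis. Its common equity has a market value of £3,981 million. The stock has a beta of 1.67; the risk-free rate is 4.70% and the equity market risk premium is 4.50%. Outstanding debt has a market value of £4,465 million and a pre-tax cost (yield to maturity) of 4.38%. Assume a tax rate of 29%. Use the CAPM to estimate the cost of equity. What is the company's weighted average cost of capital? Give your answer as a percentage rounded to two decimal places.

Cost of equity via CAPM: Re = 4.7% + 1.67 × 4.5% = 12.2150%.
Total capital V = 3981 + 4465 = 8446.
Equity: weight = 3981/8446 = 0.4713; cost = 12.215%.
Debt: weight = 4465/8446 = 0.5287; after-tax cost = 4.38% × (1 − 29%) = 3.1098%.
WACC = 0.4713 × 12.2150% + 0.5287 × 3.1098% = 7.4015%.

7.40%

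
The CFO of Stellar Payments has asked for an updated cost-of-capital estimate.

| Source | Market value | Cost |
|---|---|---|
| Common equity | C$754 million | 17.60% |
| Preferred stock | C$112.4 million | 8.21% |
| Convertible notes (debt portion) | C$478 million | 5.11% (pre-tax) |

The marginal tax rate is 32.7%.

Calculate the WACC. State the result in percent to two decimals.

11.78%

Total capital V = 754 + 112.4 + 478 = 1344.4.
Equity: weight = 754/1344.4 = 0.5608; cost = 17.6%.
Preferred: weight = 112.4/1344.4 = 0.0836; cost = 8.21%.
Convertible notes (debt portion): weight = 478/1344.4 = 0.3555; after-tax cost = 5.11% × (1 − 32.7%) = 3.4390%.
WACC = 0.5608 × 17.6000% + 0.0836 × 8.2100% + 0.3555 × 3.4390% = 11.7800%.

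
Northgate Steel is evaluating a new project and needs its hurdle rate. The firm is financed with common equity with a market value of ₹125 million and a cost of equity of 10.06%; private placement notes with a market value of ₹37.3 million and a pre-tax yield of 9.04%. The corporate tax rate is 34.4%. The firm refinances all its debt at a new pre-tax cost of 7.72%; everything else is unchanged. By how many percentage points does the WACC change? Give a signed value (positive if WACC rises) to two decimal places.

-0.20 pp

Current WACC:
Total capital V = 125 + 37.3 = 162.3.
Equity: weight = 125/162.3 = 0.7702; cost = 10.06%.
Private placement notes: weight = 37.3/162.3 = 0.2298; after-tax cost = 9.04% × (1 − 34.4%) = 5.9302%.
WACC = 0.7702 × 10.0600% + 0.2298 × 5.9302% = 9.1109%.
After the change:
Total capital V = 125 + 37.3 = 162.3.
Equity: weight = 125/162.3 = 0.7702; cost = 10.06%.
Private placement notes: weight = 37.3/162.3 = 0.2298; after-tax cost = 7.72% × (1 − 34.4%) = 5.0643%.
WACC = 0.7702 × 10.0600% + 0.2298 × 5.0643% = 8.9119%.
Change in WACC = 8.9119% − 9.1109% = -0.1990 pp.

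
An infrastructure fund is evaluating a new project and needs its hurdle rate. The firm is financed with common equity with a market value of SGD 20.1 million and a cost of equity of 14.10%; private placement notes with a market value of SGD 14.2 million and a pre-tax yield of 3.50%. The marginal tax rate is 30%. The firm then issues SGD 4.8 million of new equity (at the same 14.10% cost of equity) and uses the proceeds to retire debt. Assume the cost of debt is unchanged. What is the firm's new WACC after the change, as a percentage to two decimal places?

After the change:
Total capital V = 24.9 + 9.4 = 34.3.
Equity: weight = 24.9/34.3 = 0.7259; cost = 14.1%.
Private placement notes: weight = 9.4/34.3 = 0.2741; after-tax cost = 3.5% × (1 − 30%) = 2.4500%.
WACC = 0.7259 × 14.1000% + 0.2741 × 2.4500% = 10.9073%.

10.91%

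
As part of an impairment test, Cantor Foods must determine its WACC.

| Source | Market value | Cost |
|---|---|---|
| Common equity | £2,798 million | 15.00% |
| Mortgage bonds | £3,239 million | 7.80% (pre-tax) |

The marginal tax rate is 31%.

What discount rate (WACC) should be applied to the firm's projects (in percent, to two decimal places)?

9.84%

Total capital V = 2798 + 3239 = 6037.
Equity: weight = 2798/6037 = 0.4635; cost = 15%.
Mortgage bonds: weight = 3239/6037 = 0.5365; after-tax cost = 7.8% × (1 − 31%) = 5.3820%.
WACC = 0.4635 × 15.0000% + 0.5365 × 5.3820% = 9.8397%.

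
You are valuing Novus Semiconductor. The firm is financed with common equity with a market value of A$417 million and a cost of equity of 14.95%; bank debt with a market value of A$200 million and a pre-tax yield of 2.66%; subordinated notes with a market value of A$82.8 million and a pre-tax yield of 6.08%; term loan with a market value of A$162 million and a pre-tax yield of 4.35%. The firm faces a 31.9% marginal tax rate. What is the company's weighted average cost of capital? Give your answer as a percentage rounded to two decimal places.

Total capital V = 417 + 200 + 82.8 + 162 = 861.8.
Equity: weight = 417/861.8 = 0.4839; cost = 14.95%.
Bank debt: weight = 200/861.8 = 0.2321; after-tax cost = 2.66% × (1 − 31.9%) = 1.8115%.
Subordinated notes: weight = 82.8/861.8 = 0.0961; after-tax cost = 6.08% × (1 − 31.9%) = 4.1405%.
Term loan: weight = 162/861.8 = 0.1880; after-tax cost = 4.35% × (1 − 31.9%) = 2.9623%.
WACC = 0.4839 × 14.9500% + 0.2321 × 1.8115% + 0.0961 × 4.1405% + 0.1880 × 2.9623% = 8.6089%.

8.61%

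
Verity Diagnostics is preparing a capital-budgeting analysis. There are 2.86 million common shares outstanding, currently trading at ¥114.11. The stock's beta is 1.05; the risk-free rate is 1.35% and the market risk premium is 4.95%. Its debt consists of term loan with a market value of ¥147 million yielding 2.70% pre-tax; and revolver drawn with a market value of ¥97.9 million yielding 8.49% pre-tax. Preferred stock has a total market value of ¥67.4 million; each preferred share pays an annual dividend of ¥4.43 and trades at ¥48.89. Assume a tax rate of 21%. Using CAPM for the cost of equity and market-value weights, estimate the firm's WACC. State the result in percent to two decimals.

5.82%

Cost of equity via CAPM: Re = 1.35% + 1.05 × 4.95% = 6.5475%.
Cost of preferred: Rp = 4.43 / 48.89 = 9.0612%.
Market value of equity E = 114.11 × 2.86m = 326.3546m.
Total capital V = 326.3546 + 67.4 + 147 + 97.9 = 638.6546.
Equity: weight = 326.3546/638.6546 = 0.5110; cost = 6.5475%.
Preferred: weight = 67.4/638.6546 = 0.1055; cost = 9.0612%.
Term loan: weight = 147/638.6546 = 0.2302; after-tax cost = 2.7% × (1 − 21%) = 2.1330%.
Revolver drawn: weight = 97.9/638.6546 = 0.1533; after-tax cost = 8.49% × (1 − 21%) = 6.7071%.
WACC = 0.5110 × 6.5475% + 0.1055 × 9.0612% + 0.2302 × 2.1330% + 0.1533 × 6.7071% = 5.8212%.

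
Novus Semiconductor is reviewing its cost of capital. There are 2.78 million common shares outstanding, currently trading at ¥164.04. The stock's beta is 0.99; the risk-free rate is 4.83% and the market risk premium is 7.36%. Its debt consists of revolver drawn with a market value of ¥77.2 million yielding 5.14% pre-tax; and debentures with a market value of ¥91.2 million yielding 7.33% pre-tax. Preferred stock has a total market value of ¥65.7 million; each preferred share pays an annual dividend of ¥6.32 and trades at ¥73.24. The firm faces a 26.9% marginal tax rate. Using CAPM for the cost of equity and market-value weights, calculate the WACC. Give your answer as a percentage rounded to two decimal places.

9.96%

Cost of equity via CAPM: Re = 4.83% + 0.99 × 7.36% = 12.1164%.
Cost of preferred: Rp = 6.32 / 73.24 = 8.6292%.
Market value of equity E = 164.04 × 2.78m = 456.0312m.
Total capital V = 456.0312 + 65.7 + 77.2 + 91.2 = 690.1312.
Equity: weight = 456.0312/690.1312 = 0.6608; cost = 12.1164%.
Preferred: weight = 65.7/690.1312 = 0.0952; cost = 8.6292%.
Revolver drawn: weight = 77.2/690.1312 = 0.1119; after-tax cost = 5.14% × (1 − 26.9%) = 3.7573%.
Debentures: weight = 91.2/690.1312 = 0.1321; after-tax cost = 7.33% × (1 − 26.9%) = 5.3582%.
WACC = 0.6608 × 12.1164% + 0.0952 × 8.6292% + 0.1119 × 3.7573% + 0.1321 × 5.3582% = 9.9563%.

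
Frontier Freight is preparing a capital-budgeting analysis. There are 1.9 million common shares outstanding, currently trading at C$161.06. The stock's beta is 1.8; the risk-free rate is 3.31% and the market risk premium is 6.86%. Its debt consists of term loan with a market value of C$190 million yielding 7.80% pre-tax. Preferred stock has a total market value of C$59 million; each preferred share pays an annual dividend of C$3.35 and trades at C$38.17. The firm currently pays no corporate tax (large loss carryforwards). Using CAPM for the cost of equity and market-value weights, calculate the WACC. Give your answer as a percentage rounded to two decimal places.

12.24%

Cost of equity via CAPM: Re = 3.31% + 1.8 × 6.86% = 15.6580%.
Cost of preferred: Rp = 3.35 / 38.17 = 8.7765%.
Market value of equity E = 161.06 × 1.9m = 306.014m.
Total capital V = 306.014 + 59 + 190 = 555.014.
Equity: weight = 306.014/555.014 = 0.5514; cost = 15.658%.
Preferred: weight = 59/555.014 = 0.1063; cost = 8.7765%.
Term loan: weight = 190/555.014 = 0.3423; after-tax cost = 7.8% × (1 − 0%) = 7.8000%.
WACC = 0.5514 × 15.6580% + 0.1063 × 8.7765% + 0.3423 × 7.8000% = 12.2364%.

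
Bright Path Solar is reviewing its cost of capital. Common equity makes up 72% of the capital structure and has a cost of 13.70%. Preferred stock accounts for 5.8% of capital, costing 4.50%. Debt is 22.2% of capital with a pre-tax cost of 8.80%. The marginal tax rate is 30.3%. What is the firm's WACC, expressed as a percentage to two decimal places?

11.49%

After-tax cost of debt = 8.8% × (1 − 30.3%) = 6.1336%.
WACC = 0.720 × 13.7000% + 0.058 × 4.5000% + 0.222 × 6.1336% = 11.4867%.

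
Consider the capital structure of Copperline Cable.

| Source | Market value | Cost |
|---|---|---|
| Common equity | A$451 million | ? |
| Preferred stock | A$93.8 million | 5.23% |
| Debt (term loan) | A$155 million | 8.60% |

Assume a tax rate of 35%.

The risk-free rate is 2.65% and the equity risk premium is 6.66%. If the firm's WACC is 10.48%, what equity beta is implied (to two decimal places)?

1.59

Total capital V = 451 + 93.8 + 155 = 699.8.
Equity weight = 451/699.8 = 0.6445.
Preferred weight = 93.8/699.8 = 0.1340.
Term loan weight = 155/699.8 = 0.2215.
Debt contribution = 0.2215 × 8.6% × (1 − 35%) = 1.2381%.
Preferred contribution = 0.1340 × 5.23% = 0.7010%.
Required equity contribution = 10.48% − 1.9392% = 8.5408%  ⇒  Re = 13.2525%.
CAPM: 13.2525% = 2.65% + β × 6.66%  ⇒  β = 1.5920.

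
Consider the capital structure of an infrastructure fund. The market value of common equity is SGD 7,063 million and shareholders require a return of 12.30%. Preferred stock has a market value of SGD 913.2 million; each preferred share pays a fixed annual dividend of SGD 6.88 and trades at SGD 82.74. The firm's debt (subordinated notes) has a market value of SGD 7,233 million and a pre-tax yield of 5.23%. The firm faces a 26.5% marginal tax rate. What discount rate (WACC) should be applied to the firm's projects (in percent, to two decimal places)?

Cost of preferred: Rp = 6.88 / 82.74 = 8.3152%.
Total capital V = 7063 + 913.2 + 7233 = 15209.2.
Equity: weight = 7063/15209.2 = 0.4644; cost = 12.3%.
Preferred: weight = 913.2/15209.2 = 0.0600; cost = 8.3152%.
Subordinated notes: weight = 7233/15209.2 = 0.4756; after-tax cost = 5.23% × (1 − 26.5%) = 3.8441%.
WACC = 0.4644 × 12.3000% + 0.0600 × 8.3152% + 0.4756 × 3.8441% = 8.0394%.

8.04%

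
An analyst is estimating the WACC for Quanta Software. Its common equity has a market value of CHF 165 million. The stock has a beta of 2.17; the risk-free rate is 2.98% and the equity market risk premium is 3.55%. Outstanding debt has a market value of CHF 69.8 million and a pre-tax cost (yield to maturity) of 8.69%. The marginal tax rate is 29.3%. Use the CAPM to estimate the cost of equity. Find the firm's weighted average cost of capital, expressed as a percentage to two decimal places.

9.33%

Cost of equity via CAPM: Re = 2.98% + 2.17 × 3.55% = 10.6835%.
Total capital V = 165 + 69.8 = 234.8.
Equity: weight = 165/234.8 = 0.7027; cost = 10.6835%.
Debt: weight = 69.8/234.8 = 0.2973; after-tax cost = 8.69% × (1 − 29.3%) = 6.1438%.
WACC = 0.7027 × 10.6835% + 0.2973 × 6.1438% = 9.3340%.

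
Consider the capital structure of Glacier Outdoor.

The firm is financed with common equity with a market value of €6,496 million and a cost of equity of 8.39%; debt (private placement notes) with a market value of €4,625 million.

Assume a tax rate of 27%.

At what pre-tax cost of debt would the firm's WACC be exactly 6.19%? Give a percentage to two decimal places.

Total capital V = 6496 + 4625 = 11121.
Equity weight = 6496/11121 = 0.5841.
Private placement notes weight = 4625/11121 = 0.4159.
Equity contribution = 0.5841 × 8.39% = 4.9008%.
Remaining for debt = 6.19% − 4.9008% = 1.2892%.
Rd × (1 − 27%) × 0.4159 = 1.2892%  ⇒  Rd = 4.2466%.

4.25%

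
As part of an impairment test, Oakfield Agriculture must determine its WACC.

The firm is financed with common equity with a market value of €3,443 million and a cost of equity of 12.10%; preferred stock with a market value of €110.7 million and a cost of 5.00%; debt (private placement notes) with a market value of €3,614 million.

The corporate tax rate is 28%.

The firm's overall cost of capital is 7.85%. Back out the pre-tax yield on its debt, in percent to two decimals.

Total capital V = 3443 + 110.7 + 3614 = 7167.7.
Equity weight = 3443/7167.7 = 0.4803.
Preferred weight = 110.7/7167.7 = 0.0154.
Private placement notes weight = 3614/7167.7 = 0.5042.
Equity contribution = 0.4803 × 12.1% = 5.8122%.
Preferred contribution = 0.0154 × 5% = 0.0772%.
Remaining for debt = 7.85% − 5.8894% = 1.9606%.
Rd × (1 − 28%) × 0.5042 = 1.9606%  ⇒  Rd = 5.4005%.

5.40%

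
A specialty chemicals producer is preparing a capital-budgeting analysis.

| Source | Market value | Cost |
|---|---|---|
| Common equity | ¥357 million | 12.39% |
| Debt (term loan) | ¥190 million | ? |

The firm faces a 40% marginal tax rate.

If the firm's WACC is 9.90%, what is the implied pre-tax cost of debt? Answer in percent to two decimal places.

Total capital V = 357 + 190 = 547.
Equity weight = 357/547 = 0.6527.
Term loan weight = 190/547 = 0.3473.
Equity contribution = 0.6527 × 12.39% = 8.0863%.
Remaining for debt = 9.9% − 8.0863% = 1.8137%.
Rd × (1 − 40%) × 0.3473 = 1.8137%  ⇒  Rd = 8.7024%.

8.70%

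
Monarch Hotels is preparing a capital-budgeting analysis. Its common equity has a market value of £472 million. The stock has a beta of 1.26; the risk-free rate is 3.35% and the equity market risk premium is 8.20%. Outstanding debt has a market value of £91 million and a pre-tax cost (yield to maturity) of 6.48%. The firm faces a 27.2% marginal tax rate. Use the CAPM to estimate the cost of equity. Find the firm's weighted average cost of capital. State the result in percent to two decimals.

Cost of equity via CAPM: Re = 3.35% + 1.26 × 8.2% = 13.6820%.
Total capital V = 472 + 91 = 563.
Equity: weight = 472/563 = 0.8384; cost = 13.682%.
Debt: weight = 91/563 = 0.1616; after-tax cost = 6.48% × (1 − 27.2%) = 4.7174%.
WACC = 0.8384 × 13.6820% + 0.1616 × 4.7174% = 12.2330%.

12.23%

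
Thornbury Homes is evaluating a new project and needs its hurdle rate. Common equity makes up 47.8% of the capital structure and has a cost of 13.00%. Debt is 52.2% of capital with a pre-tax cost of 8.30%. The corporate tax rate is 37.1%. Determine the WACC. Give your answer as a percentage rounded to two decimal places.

8.94%

After-tax cost of debt = 8.3% × (1 − 37.1%) = 5.2207%.
WACC = 0.478 × 13.0000% + 0.522 × 5.2207% = 8.9392%.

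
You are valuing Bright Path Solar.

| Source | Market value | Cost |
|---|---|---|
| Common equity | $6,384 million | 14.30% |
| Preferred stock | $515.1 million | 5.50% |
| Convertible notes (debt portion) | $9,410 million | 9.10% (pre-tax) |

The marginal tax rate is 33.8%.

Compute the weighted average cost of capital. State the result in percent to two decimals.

9.25%

Total capital V = 6384 + 515.1 + 9410 = 16309.1.
Equity: weight = 6384/16309.1 = 0.3914; cost = 14.3%.
Preferred: weight = 515.1/16309.1 = 0.0316; cost = 5.5%.
Convertible notes (debt portion): weight = 9410/16309.1 = 0.5770; after-tax cost = 9.1% × (1 − 33.8%) = 6.0242%.
WACC = 0.3914 × 14.3000% + 0.0316 × 5.5000% + 0.5770 × 6.0242% = 9.2471%.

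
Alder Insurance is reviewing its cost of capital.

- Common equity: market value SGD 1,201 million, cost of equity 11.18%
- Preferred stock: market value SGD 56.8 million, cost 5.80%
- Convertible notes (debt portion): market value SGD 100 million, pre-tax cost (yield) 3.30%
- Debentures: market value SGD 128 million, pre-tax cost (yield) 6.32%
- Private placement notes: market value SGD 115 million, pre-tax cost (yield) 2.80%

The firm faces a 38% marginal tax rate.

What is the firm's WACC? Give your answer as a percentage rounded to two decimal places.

Total capital V = 1201 + 56.8 + 100 + 128 + 115 = 1600.8.
Equity: weight = 1201/1600.8 = 0.7502; cost = 11.18%.
Preferred: weight = 56.8/1600.8 = 0.0355; cost = 5.8%.
Convertible notes (debt portion): weight = 100/1600.8 = 0.0625; after-tax cost = 3.3% × (1 − 38%) = 2.0460%.
Debentures: weight = 128/1600.8 = 0.0800; after-tax cost = 6.32% × (1 − 38%) = 3.9184%.
Private placement notes: weight = 115/1600.8 = 0.0718; after-tax cost = 2.8% × (1 − 38%) = 1.7360%.
WACC = 0.7502 × 11.1800% + 0.0355 × 5.8000% + 0.0625 × 2.0460% + 0.0800 × 3.9184% + 0.0718 × 1.7360% = 9.1594%.

9.16%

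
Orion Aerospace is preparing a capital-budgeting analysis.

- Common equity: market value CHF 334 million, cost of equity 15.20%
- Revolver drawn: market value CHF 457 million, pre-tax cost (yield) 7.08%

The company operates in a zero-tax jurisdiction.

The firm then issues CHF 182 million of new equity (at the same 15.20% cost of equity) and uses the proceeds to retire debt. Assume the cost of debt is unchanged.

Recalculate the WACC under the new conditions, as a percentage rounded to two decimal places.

12.38%

After the change:
Total capital V = 516 + 275 = 791.
Equity: weight = 516/791 = 0.6523; cost = 15.2%.
Revolver drawn: weight = 275/791 = 0.3477; after-tax cost = 7.08% × (1 − 0%) = 7.0800%.
WACC = 0.6523 × 15.2000% + 0.3477 × 7.0800% = 12.3770%.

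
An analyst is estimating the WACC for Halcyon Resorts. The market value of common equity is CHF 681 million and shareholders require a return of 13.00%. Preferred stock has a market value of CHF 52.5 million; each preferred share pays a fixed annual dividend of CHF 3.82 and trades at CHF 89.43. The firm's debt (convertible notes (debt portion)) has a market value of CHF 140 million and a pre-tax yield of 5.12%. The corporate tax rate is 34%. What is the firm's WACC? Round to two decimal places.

Cost of preferred: Rp = 3.82 / 89.43 = 4.2715%.
Total capital V = 681 + 52.5 + 140 = 873.5.
Equity: weight = 681/873.5 = 0.7796; cost = 13%.
Preferred: weight = 52.5/873.5 = 0.0601; cost = 4.2715%.
Convertible notes (debt portion): weight = 140/873.5 = 0.1603; after-tax cost = 5.12% × (1 − 34%) = 3.3792%.
WACC = 0.7796 × 13.0000% + 0.0601 × 4.2715% + 0.1603 × 3.3792% = 10.9334%.

10.93%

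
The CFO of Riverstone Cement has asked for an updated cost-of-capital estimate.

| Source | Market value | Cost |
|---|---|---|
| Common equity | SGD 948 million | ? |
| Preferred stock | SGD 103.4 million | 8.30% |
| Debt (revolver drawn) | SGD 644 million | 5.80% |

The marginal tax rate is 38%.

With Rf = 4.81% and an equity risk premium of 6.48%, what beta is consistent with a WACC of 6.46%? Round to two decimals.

Total capital V = 948 + 103.4 + 644 = 1695.4.
Equity weight = 948/1695.4 = 0.5592.
Preferred weight = 103.4/1695.4 = 0.0610.
Revolver drawn weight = 644/1695.4 = 0.3799.
Debt contribution = 0.3799 × 5.8% × (1 − 38%) = 1.3659%.
Preferred contribution = 0.0610 × 8.3% = 0.5062%.
Required equity contribution = 6.46% − 1.8722% = 4.5878%  ⇒  Re = 8.2049%.
CAPM: 8.2049% = 4.81% + β × 6.48%  ⇒  β = 0.5239.

0.52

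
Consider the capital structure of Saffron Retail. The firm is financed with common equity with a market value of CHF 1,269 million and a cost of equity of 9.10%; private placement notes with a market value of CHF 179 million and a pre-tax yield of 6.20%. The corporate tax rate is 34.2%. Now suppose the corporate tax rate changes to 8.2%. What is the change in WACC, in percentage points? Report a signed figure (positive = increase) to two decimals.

+0.20 pp

Current WACC:
Total capital V = 1269 + 179 = 1448.
Equity: weight = 1269/1448 = 0.8764; cost = 9.1%.
Private placement notes: weight = 179/1448 = 0.1236; after-tax cost = 6.2% × (1 − 34.2%) = 4.0796%.
WACC = 0.8764 × 9.1000% + 0.1236 × 4.0796% = 8.4794%.
After the change:
Total capital V = 1269 + 179 = 1448.
Equity: weight = 1269/1448 = 0.8764; cost = 9.1%.
Private placement notes: weight = 179/1448 = 0.1236; after-tax cost = 6.2% × (1 − 8.2%) = 5.6916%.
WACC = 0.8764 × 9.1000% + 0.1236 × 5.6916% = 8.6787%.
Change in WACC = 8.6787% − 8.4794% = 0.1993 pp.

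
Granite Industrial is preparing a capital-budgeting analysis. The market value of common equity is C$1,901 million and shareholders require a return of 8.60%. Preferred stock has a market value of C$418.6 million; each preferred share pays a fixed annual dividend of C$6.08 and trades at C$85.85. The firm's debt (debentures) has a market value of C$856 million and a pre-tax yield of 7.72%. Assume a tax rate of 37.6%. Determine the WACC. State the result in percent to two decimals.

7.38%

Cost of preferred: Rp = 6.08 / 85.85 = 7.0821%.
Total capital V = 1901 + 418.6 + 856 = 3175.6.
Equity: weight = 1901/3175.6 = 0.5986; cost = 8.6%.
Preferred: weight = 418.6/3175.6 = 0.1318; cost = 7.0821%.
Debentures: weight = 856/3175.6 = 0.2696; after-tax cost = 7.72% × (1 − 37.6%) = 4.8173%.
WACC = 0.5986 × 8.6000% + 0.1318 × 7.0821% + 0.2696 × 4.8173% = 7.3803%.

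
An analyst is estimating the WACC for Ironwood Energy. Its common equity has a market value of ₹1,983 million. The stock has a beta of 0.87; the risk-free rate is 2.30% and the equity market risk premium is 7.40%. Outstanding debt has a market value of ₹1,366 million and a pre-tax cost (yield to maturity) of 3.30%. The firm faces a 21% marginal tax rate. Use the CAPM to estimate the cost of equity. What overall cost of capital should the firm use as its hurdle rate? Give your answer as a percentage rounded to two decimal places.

6.24%

Cost of equity via CAPM: Re = 2.3% + 0.87 × 7.4% = 8.7380%.
Total capital V = 1983 + 1366 = 3349.
Equity: weight = 1983/3349 = 0.5921; cost = 8.738%.
Debt: weight = 1366/3349 = 0.4079; after-tax cost = 3.3% × (1 − 21%) = 2.6070%.
WACC = 0.5921 × 8.7380% + 0.4079 × 2.6070% = 6.2373%.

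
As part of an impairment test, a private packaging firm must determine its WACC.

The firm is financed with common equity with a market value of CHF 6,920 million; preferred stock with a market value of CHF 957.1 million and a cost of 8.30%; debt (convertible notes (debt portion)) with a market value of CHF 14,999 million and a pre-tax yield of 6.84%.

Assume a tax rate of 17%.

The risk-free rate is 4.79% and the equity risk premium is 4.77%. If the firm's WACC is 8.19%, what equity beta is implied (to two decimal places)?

Total capital V = 6920 + 957.1 + 14999 = 22876.1.
Equity weight = 6920/22876.1 = 0.3025.
Preferred weight = 957.1/22876.1 = 0.0418.
Convertible notes (debt portion) weight = 14999/22876.1 = 0.6557.
Debt contribution = 0.6557 × 6.84% × (1 − 17%) = 3.7223%.
Preferred contribution = 0.0418 × 8.3% = 0.3473%.
Required equity contribution = 8.19% − 4.0696% = 4.1204%  ⇒  Re = 13.6212%.
CAPM: 13.6212% = 4.79% + β × 4.77%  ⇒  β = 1.8514.

1.85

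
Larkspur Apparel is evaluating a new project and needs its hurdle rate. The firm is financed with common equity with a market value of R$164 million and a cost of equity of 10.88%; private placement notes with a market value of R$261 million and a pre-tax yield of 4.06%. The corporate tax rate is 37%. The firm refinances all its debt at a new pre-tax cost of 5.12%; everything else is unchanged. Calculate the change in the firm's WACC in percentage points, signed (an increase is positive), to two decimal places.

Current WACC:
Total capital V = 164 + 261 = 425.
Equity: weight = 164/425 = 0.3859; cost = 10.88%.
Private placement notes: weight = 261/425 = 0.6141; after-tax cost = 4.06% × (1 − 37%) = 2.5578%.
WACC = 0.3859 × 10.8800% + 0.6141 × 2.5578% = 5.7692%.
After the change:
Total capital V = 164 + 261 = 425.
Equity: weight = 164/425 = 0.3859; cost = 10.88%.
Private placement notes: weight = 261/425 = 0.6141; after-tax cost = 5.12% × (1 − 37%) = 3.2256%.
WACC = 0.3859 × 10.8800% + 0.6141 × 3.2256% = 6.1793%.
Change in WACC = 6.1793% − 5.7692% = 0.4101 pp.

+0.41 pp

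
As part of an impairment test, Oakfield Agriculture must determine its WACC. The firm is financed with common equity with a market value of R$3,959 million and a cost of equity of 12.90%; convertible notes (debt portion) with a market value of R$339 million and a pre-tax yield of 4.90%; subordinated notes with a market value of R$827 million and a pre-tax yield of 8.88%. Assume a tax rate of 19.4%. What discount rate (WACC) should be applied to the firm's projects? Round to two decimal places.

11.38%

Total capital V = 3959 + 339 + 827 = 5125.
Equity: weight = 3959/5125 = 0.7725; cost = 12.9%.
Convertible notes (debt portion): weight = 339/5125 = 0.0661; after-tax cost = 4.9% × (1 − 19.4%) = 3.9494%.
Subordinated notes: weight = 827/5125 = 0.1614; after-tax cost = 8.88% × (1 − 19.4%) = 7.1573%.
WACC = 0.7725 × 12.9000% + 0.0661 × 3.9494% + 0.1614 × 7.1573% = 11.3813%.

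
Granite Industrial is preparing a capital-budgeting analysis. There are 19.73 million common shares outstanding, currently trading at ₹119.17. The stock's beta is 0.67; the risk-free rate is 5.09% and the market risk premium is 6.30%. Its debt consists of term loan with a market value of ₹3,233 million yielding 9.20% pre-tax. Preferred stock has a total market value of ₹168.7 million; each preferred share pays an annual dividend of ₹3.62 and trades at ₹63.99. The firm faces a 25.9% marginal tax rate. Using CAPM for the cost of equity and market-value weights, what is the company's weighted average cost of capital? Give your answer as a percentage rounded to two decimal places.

Cost of equity via CAPM: Re = 5.09% + 0.67 × 6.3% = 9.3110%.
Cost of preferred: Rp = 3.62 / 63.99 = 5.6571%.
Market value of equity E = 119.17 × 19.73m = 2351.2241m.
Total capital V = 2351.2241 + 168.7 + 3233 = 5752.9241.
Equity: weight = 2351.2241/5752.9241 = 0.4087; cost = 9.311%.
Preferred: weight = 168.7/5752.9241 = 0.0293; cost = 5.6571%.
Term loan: weight = 3233/5752.9241 = 0.5620; after-tax cost = 9.2% × (1 − 25.9%) = 6.8172%.
WACC = 0.4087 × 9.3110% + 0.0293 × 5.6571% + 0.5620 × 6.8172% = 7.8024%.

7.80%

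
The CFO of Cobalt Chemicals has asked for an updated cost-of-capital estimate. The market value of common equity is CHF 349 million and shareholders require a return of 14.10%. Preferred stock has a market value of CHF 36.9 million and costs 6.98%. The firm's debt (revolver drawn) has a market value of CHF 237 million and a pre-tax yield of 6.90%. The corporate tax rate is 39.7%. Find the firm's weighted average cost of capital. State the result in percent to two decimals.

9.90%

Total capital V = 349 + 36.9 + 237 = 622.9.
Equity: weight = 349/622.9 = 0.5603; cost = 14.1%.
Preferred: weight = 36.9/622.9 = 0.0592; cost = 6.98%.
Revolver drawn: weight = 237/622.9 = 0.3805; after-tax cost = 6.9% × (1 − 39.7%) = 4.1607%.
WACC = 0.5603 × 14.1000% + 0.0592 × 6.9800% + 0.3805 × 4.1607% = 9.8965%.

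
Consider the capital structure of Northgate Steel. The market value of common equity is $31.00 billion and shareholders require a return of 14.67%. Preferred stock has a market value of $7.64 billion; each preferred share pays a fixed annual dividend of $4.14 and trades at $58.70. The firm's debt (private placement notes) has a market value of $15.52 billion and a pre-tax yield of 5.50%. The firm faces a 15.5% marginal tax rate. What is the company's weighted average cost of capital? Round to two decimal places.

10.72%

Cost of preferred: Rp = 4.14 / 58.7 = 7.0528%.
Total capital V = 31 + 7.64 + 15.52 = 54.16.
Equity: weight = 31/54.16 = 0.5724; cost = 14.67%.
Preferred: weight = 7.64/54.16 = 0.1411; cost = 7.0528%.
Private placement notes: weight = 15.52/54.16 = 0.2866; after-tax cost = 5.5% × (1 − 15.5%) = 4.6475%.
WACC = 0.5724 × 14.6700% + 0.1411 × 7.0528% + 0.2866 × 4.6475% = 10.7235%.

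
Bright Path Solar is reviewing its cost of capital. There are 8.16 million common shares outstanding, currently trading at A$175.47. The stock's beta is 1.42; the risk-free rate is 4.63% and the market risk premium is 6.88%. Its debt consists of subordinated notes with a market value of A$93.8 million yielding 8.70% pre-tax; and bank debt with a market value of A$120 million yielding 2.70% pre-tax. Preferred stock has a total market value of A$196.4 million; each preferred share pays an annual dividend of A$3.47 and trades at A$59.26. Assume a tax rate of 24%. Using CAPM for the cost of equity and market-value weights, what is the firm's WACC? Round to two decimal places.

Cost of equity via CAPM: Re = 4.63% + 1.42 × 6.88% = 14.3996%.
Cost of preferred: Rp = 3.47 / 59.26 = 5.8556%.
Market value of equity E = 175.47 × 8.16m = 1431.8352m.
Total capital V = 1431.8352 + 196.4 + 93.8 + 120 = 1842.0352.
Equity: weight = 1431.8352/1842.0352 = 0.7773; cost = 14.3996%.
Preferred: weight = 196.4/1842.0352 = 0.1066; cost = 5.8556%.
Subordinated notes: weight = 93.8/1842.0352 = 0.0509; after-tax cost = 8.7% × (1 − 24%) = 6.6120%.
Bank debt: weight = 120/1842.0352 = 0.0651; after-tax cost = 2.7% × (1 − 24%) = 2.0520%.
WACC = 0.7773 × 14.3996% + 0.1066 × 5.8556% + 0.0509 × 6.6120% + 0.0651 × 2.0520% = 12.2877%.

12.29%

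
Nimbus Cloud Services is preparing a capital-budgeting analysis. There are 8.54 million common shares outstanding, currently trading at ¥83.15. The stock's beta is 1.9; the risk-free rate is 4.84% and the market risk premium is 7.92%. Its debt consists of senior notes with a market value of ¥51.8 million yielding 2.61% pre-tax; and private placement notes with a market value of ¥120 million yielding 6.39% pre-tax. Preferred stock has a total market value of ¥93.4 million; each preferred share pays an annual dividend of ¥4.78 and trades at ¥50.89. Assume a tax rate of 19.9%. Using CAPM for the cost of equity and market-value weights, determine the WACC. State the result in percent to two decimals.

16.12%

Cost of equity via CAPM: Re = 4.84% + 1.9 × 7.92% = 19.8880%.
Cost of preferred: Rp = 4.78 / 50.89 = 9.3928%.
Market value of equity E = 83.15 × 8.54m = 710.101m.
Total capital V = 710.101 + 93.4 + 51.8 + 120 = 975.301.
Equity: weight = 710.101/975.301 = 0.7281; cost = 19.888%.
Preferred: weight = 93.4/975.301 = 0.0958; cost = 9.3928%.
Senior notes: weight = 51.8/975.301 = 0.0531; after-tax cost = 2.61% × (1 − 19.9%) = 2.0906%.
Private placement notes: weight = 120/975.301 = 0.1230; after-tax cost = 6.39% × (1 − 19.9%) = 5.1184%.
WACC = 0.7281 × 19.8880% + 0.0958 × 9.3928% + 0.0531 × 2.0906% + 0.1230 × 5.1184% = 16.1204%.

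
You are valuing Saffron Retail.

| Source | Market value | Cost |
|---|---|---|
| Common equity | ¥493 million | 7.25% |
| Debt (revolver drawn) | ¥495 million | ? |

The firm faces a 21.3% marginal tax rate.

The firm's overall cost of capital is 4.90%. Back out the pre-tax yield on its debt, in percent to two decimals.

3.25%

Total capital V = 493 + 495 = 988.
Equity weight = 493/988 = 0.4990.
Revolver drawn weight = 495/988 = 0.5010.
Equity contribution = 0.4990 × 7.25% = 3.6177%.
Remaining for debt = 4.9% − 3.6177% = 1.2823%.
Rd × (1 − 21.3%) × 0.5010 = 1.2823%  ⇒  Rd = 3.2522%.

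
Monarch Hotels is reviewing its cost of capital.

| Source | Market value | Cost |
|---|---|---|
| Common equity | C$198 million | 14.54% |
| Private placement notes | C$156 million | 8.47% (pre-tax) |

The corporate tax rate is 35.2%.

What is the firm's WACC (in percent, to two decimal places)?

10.55%

Total capital V = 198 + 156 = 354.
Equity: weight = 198/354 = 0.5593; cost = 14.54%.
Private placement notes: weight = 156/354 = 0.4407; after-tax cost = 8.47% × (1 − 35.2%) = 5.4886%.
WACC = 0.5593 × 14.5400% + 0.4407 × 5.4886% = 10.5512%.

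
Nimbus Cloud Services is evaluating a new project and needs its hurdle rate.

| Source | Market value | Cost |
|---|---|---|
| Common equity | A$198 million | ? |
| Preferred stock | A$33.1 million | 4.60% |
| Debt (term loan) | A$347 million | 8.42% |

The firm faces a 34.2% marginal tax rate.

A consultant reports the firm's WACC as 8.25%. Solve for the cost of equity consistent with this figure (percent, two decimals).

Total capital V = 198 + 33.1 + 347 = 578.1.
Equity weight = 198/578.1 = 0.3425.
Preferred weight = 33.1/578.1 = 0.0573.
Term loan weight = 347/578.1 = 0.6002.
Debt contribution = 0.6002 × 8.42% × (1 − 34.2%) = 3.3256%.
Preferred contribution = 0.0573 × 4.6% = 0.2634%.
Required equity contribution = 8.25% − 3.5889% = 4.6611%.
Re = 4.6611% / 0.3425 = 13.6089%.

13.61%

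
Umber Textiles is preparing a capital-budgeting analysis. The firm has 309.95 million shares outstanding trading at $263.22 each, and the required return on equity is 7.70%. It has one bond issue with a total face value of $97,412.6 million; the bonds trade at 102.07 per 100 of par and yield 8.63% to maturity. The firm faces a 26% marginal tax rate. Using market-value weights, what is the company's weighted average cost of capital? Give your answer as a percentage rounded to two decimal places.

Market value of equity E = 263.22 × 309.95m = 81585.039m. Market value of debt D = 97412.6m × 102.07/100 = 99429.04082m.
Total capital V = 81585.039 + 99429.04082 = 181014.07982.
Equity: weight = 81585.039/181014.07982 = 0.4507; cost = 7.7%.
Bonds outstanding: weight = 99429.04082/181014.07982 = 0.5493; after-tax cost = 8.63% × (1 − 26%) = 6.3862%.
WACC = 0.4507 × 7.7000% + 0.5493 × 6.3862% = 6.9783%.

6.98%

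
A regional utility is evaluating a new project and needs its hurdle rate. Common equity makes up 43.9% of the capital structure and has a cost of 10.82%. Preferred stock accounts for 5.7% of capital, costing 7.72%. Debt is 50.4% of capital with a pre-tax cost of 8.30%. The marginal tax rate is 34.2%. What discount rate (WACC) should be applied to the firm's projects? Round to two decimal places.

After-tax cost of debt = 8.3% × (1 − 34.2%) = 5.4614%.
WACC = 0.439 × 10.8200% + 0.057 × 7.7200% + 0.504 × 5.4614% = 7.9426%.

7.94%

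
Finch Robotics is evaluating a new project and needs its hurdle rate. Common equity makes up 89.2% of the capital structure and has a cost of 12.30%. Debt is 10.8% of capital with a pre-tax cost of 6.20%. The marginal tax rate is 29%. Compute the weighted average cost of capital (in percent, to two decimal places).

11.45%

After-tax cost of debt = 6.2% × (1 − 29%) = 4.4020%.
WACC = 0.892 × 12.3000% + 0.108 × 4.4020% = 11.4470%.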